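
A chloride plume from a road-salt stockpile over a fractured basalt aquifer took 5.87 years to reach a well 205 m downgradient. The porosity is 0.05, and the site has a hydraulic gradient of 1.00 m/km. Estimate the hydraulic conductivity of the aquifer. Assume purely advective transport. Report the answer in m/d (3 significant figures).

t = 5.87 years = 2143 d
v = L / t = 205 / 2143 = 0.09568 m/d
K = v · n / i = 0.09568 × 0.05 / 0.0010 = 4.78 m/d

4.78 m/d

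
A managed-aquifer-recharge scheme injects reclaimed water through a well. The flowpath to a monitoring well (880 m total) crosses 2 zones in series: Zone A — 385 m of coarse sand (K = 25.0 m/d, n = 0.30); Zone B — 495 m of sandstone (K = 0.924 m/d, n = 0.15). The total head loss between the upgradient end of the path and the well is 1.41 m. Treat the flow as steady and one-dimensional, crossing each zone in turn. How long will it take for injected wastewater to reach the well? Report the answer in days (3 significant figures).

Steady 1-D flow in series ⇒ the Darcy flux q is identical in every zone and the zone head losses add (resistances L/K in series).
Σ(L/K) = 385/25.0 + 495/0.924 = 15.40 + 535.7 = 551.1 d
q = ΔH / Σ(L/K) = 1.41 / 551.1 = 0.002558 m/d (same in every zone)
Zone A: v = q/n = 0.002558/0.30 = 0.008528 m/d → t_A = 385/0.008528 = 45140 d
Zone B: v = q/n = 0.002558/0.15 = 0.01706 m/d → t_B = 495/0.01706 = 29020 d
Total t = 45140 + 29020 = 74170 d

74200 days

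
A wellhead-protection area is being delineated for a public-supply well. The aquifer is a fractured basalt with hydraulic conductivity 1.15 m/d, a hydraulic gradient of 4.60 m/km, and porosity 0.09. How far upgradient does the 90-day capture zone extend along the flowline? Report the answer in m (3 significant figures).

5.29 m

q = Ki = 1.15 × 0.0046 = 0.005290 m/d
Average linear velocity = 0.005290 / 0.09 = 0.05878 m/d
L = v × T = 0.05878 × 90 = 5.290 m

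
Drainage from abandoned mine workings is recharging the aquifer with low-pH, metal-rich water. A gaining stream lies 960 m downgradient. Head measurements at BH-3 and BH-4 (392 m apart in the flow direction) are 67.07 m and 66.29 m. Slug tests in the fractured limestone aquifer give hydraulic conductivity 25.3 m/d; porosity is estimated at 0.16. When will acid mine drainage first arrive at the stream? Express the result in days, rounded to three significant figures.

3050 days

Hydraulic gradient i = (67.07 − 66.29) / 392 = 0.78 / 392 = 0.001990
q = Ki = 25.3 × 0.001990 = 0.05034 m/d
v_s = q/n_e = 0.05034/0.16 = 0.3146 m/d
t = L / v = 960 / 0.3146 = 3051 d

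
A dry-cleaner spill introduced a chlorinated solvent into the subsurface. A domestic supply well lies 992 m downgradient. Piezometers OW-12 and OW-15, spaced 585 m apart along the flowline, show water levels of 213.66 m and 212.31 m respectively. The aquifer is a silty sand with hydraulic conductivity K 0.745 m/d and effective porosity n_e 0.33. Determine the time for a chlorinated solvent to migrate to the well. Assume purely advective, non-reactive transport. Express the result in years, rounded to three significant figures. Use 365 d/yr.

522 years

Hydraulic gradient i = (213.66 − 212.31) / 585 = 1.35 / 585 = 0.002308
Darcy flux q = K·i = 0.745 × 0.002308 = 0.001719 m/d
v = Ki/n = 0.745·0.002308/0.33 = 0.005210 m/d
t = L / v = 992 / 0.005210 = 190400 d
   = 190400 / 365 = 522 yr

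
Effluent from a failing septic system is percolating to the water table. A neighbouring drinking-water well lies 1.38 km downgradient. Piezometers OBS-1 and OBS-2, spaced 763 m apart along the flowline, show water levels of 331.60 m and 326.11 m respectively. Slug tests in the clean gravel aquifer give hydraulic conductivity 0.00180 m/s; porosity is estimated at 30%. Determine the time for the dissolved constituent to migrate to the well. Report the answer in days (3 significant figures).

370 days

Hydraulic gradient i = (331.60 − 326.11) / 763 = 5.49 / 763 = 0.007195
K = 0.00180 m/s × 86400 s/d = 155.5 m/d
q = Ki = 155.5 × 0.007195 = 1.119 m/d
Seepage velocity v = q / n = 1.119 / 0.30 = 3.730 m/d
L = 1.38 km = 1380 m
t = L / v = 1380 / 3.730 = 370.0 d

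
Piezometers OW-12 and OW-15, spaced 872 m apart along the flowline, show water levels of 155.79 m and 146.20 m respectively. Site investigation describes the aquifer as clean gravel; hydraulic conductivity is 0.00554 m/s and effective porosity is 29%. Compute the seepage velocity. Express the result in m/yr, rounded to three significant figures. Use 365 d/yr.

6630 m/yr

Hydraulic gradient i = (155.79 − 146.20) / 872 = 9.59 / 872 = 0.01100
K = 0.00554 m/s × 86400 s/d = 478.7 m/d
Specific discharge q = 478.7 × 0.01100 = 5.264 m/d
Average linear velocity = 5.264 / 0.29 = 18.15 m/d
   = 18.15 × 365 = 6630 m/yr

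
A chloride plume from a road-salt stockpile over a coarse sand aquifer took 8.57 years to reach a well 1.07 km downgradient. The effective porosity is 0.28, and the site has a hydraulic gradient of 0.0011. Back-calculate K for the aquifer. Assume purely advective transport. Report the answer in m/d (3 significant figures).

t = 8.57 years = 3128 d
L = 1.07 km = 1070 m
v = L / t = 1070 / 3128 = 0.3421 m/d
K = v · n / i = 0.3421 × 0.28 / 0.0011 = 87.1 m/d

87.1 m/d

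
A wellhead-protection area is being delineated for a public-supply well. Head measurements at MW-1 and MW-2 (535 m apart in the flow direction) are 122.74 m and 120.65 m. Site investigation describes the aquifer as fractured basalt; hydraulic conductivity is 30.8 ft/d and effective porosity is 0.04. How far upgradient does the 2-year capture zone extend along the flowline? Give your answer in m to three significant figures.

669 m

Hydraulic gradient i = (122.74 − 120.65) / 535 = 2.09 / 535 = 0.003907
K = 30.8 ft/d × 0.3048 = 9.388 m/d
Specific discharge q = 9.388 × 0.003907 = 0.03667 m/d
Seepage velocity v = q / n = 0.03667 / 0.04 = 0.9168 m/d
T = 2 yr × 365 = 730 d
L = v × T = 0.9168 × 730 = 669.3 m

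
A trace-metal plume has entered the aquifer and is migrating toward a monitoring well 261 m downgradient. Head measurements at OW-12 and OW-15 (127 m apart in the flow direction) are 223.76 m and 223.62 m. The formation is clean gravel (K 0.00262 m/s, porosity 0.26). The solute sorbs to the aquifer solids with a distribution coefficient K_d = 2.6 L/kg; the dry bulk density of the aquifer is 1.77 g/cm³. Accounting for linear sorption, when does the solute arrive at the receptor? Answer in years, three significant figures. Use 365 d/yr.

13.9 years

Hydraulic gradient i = (223.76 − 223.62) / 127 = 0.14 / 127 = 0.001102
K = 0.00262 m/s × 86400 s/d = 226.4 m/d
Specific discharge q = 226.4 × 0.001102 = 0.2495 m/d
v = Ki/n = 226.4·0.001102/0.26 = 0.9598 m/d
Retardation R = 1 + ρ_b·K_d/n = 1 + 1.77×2.6/0.26 = 18.70
Contaminant velocity v_c = v/R = 0.9598/18.70 = 0.05132 m/d
t = L/v_c = 261/0.05132 = 5085 d
   = 5085/365 = 13.9 yr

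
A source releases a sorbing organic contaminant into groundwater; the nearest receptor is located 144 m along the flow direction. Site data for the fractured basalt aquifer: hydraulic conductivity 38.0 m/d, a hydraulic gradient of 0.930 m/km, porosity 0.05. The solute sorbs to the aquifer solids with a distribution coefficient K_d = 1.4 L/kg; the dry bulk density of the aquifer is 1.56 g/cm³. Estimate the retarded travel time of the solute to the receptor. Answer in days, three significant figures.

q = Ki = 38.0 × 9.3e-4 = 0.03534 m/d
Seepage velocity v = q / n = 0.03534 / 0.05 = 0.7068 m/d
Retardation R = 1 + ρ_b·K_d/n = 1 + 1.56×1.4/0.05 = 44.68
Contaminant velocity v_c = v/R = 0.7068/44.68 = 0.01582 m/d
t = L/v_c = 144/0.01582 = 9103 d

9100 days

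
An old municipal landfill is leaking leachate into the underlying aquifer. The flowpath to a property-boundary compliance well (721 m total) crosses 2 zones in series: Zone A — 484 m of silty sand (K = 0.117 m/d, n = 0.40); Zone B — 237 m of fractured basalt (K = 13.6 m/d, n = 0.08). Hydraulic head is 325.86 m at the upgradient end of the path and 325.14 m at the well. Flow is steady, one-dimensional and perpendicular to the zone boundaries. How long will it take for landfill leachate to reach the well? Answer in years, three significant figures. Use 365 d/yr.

Total head drop ΔH = 325.86 − 325.14 = 0.72 m
Continuity: the same q passes through each zone, so ΔH = q·Σ(L_j/K_j) — the zones act as resistances in series.
Σ(L/K) = 484/0.117 + 237/13.6 = 4137 + 17.43 = 4154 d
q = ΔH / Σ(L/K) = 0.72 / 4154 = 1.733e-4 m/d (same in every zone)
Zone A: v = q/n = 1.733e-4/0.40 = 4.333e-4 m/d → t_A = 484/4.333e-4 = 1.117e6 d
Zone B: v = q/n = 1.733e-4/0.08 = 0.002166 m/d → t_B = 237/0.002166 = 109400 d
Total t = 1.117e6 + 109400 = 1.226e6 d
   = 1.226e6 / 365 = 3360 yr

3360 years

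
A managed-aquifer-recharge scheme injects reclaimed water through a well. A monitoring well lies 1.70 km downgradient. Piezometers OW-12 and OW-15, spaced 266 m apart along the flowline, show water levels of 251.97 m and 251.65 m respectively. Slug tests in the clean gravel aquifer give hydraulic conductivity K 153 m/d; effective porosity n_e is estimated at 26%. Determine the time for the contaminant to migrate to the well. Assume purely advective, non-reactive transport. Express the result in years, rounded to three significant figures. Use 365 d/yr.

6.58 years

Hydraulic gradient i = (251.97 − 251.65) / 266 = 0.32 / 266 = 0.001203
q = Ki = 153 × 0.001203 = 0.1841 m/d
v = Ki/n = 153·0.001203/0.26 = 0.7079 m/d
L = 1.70 km = 1700 m
t = L / v = 1700 / 0.7079 = 2401 d
   = 2401 / 365 = 6.58 yr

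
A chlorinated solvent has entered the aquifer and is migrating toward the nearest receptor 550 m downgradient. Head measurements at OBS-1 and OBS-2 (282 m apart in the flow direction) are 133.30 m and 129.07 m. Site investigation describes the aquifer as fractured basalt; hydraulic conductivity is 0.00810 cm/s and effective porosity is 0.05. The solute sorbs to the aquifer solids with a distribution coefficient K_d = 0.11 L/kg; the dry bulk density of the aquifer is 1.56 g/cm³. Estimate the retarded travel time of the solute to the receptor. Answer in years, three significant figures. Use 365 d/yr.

Hydraulic gradient i = (133.30 − 129.07) / 282 = 4.23 / 282 = 0.01500
K = 0.00810 cm/s × 864 = 6.998 m/d
q = Ki = 6.998 × 0.01500 = 0.1050 m/d
Seepage velocity v = q / n = 0.1050 / 0.05 = 2.100 m/d
Retardation R = 1 + ρ_b·K_d/n = 1 + 1.56×0.11/0.05 = 4.432
Contaminant velocity v_c = v/R = 2.100/4.432 = 0.4737 m/d
t = L/v_c = 550/0.4737 = 1161 d
   = 1161/365 = 3.18 yr

3.18 years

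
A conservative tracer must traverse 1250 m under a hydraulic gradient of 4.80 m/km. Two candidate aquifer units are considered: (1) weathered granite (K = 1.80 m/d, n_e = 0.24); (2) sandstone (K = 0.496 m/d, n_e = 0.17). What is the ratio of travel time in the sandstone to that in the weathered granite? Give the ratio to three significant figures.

Unit 1 (weathered granite): v = 1.80×0.0048/0.24 = 0.03600 m/d, t = 1250/0.03600 = 34720 d
Unit 2 (sandstone): v = 0.496×0.0048/0.17 = 0.01400 m/d, t = 1250/0.01400 = 89260 d
t(sandstone) / t(weathered granite) = 89260/34720 = 2.57

2.57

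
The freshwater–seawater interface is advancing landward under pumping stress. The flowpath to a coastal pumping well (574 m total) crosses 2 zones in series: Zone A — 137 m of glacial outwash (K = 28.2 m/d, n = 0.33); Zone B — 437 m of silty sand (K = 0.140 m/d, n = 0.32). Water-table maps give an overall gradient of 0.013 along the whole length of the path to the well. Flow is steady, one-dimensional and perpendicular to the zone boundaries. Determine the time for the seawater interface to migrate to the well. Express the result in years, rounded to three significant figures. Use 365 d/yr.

For zones in series the flux q is common to all zones; the equivalent conductivity is the harmonic (thickness-weighted) mean, K_eq = L_total / Σ(L_j/K_j).
Σ(L/K) = 137/28.2 + 437/0.140 = 4.858 + 3121 = 3126 d
K_eq = L_total / Σ(L/K) = 574 / 3126 = 0.1836 m/d
q = K_eq · i = 0.1836 × 0.013 = 0.002387 m/d (same in every zone)
Zone A: v = q/n = 0.002387/0.33 = 0.007233 m/d → t_A = 137/0.007233 = 18940 d
Zone B: v = q/n = 0.002387/0.32 = 0.007459 m/d → t_B = 437/0.007459 = 58590 d
Total t = 18940 + 58590 = 77530 d
   = 77530 / 365 = 212 yr

212 years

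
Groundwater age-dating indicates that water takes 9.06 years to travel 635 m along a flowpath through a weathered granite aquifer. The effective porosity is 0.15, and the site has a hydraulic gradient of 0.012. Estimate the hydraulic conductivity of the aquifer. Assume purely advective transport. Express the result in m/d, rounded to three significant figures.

2.40 m/d

t = 9.06 years = 3307 d
v = L / t = 635 / 3307 = 0.1920 m/d
K = v · n / i = 0.1920 × 0.15 / 0.012 = 2.40 m/d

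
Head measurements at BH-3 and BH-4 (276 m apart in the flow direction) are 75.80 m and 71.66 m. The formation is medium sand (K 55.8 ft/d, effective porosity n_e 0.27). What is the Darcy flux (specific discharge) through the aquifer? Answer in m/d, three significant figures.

0.255 m/d

Hydraulic gradient i = (75.80 − 71.66) / 276 = 4.14 / 276 = 0.01500
K = 55.8 ft/d × 0.3048 = 17.01 m/d
Specific discharge q = 17.01 × 0.01500 = 0.2551 m/d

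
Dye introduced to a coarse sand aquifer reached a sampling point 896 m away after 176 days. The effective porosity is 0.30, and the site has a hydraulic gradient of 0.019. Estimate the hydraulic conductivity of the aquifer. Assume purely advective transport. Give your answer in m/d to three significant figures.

v = L / t = 896 / 176 = 5.091 m/d
K = v · n / i = 5.091 × 0.30 / 0.019 = 80.4 m/d

80.4 m/d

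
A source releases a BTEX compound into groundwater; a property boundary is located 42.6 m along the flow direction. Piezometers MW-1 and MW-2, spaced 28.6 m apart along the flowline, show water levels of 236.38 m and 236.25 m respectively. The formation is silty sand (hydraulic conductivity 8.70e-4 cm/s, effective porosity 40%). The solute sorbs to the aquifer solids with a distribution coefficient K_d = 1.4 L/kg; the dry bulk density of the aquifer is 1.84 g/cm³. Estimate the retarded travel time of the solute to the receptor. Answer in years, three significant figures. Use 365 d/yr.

102 years

Hydraulic gradient i = (236.38 − 236.25) / 28.6 = 0.13 / 28.6 = 0.004545
K = 8.70e-4 cm/s × 864 = 0.7517 m/d
Darcy flux q = K·i = 0.7517 × 0.004545 = 0.003417 m/d
v_s = q/n_e = 0.003417/0.40 = 0.008542 m/d
Retardation R = 1 + ρ_b·K_d/n = 1 + 1.84×1.4/0.40 = 7.440
Contaminant velocity v_c = v/R = 0.008542/7.440 = 0.001148 m/d
t = L/v_c = 42.6/0.001148 = 37100 d
   = 37100/365 = 102 yr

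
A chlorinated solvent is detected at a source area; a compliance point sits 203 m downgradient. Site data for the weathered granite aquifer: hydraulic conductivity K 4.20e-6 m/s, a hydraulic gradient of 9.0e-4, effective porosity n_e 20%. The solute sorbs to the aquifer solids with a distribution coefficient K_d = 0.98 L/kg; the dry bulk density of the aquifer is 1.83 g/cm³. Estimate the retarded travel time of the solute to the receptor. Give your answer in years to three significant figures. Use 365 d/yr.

3390 years

K = 4.20e-6 m/s × 86400 s/d = 0.3629 m/d
q = Ki = 0.3629 × 9.0e-4 = 3.266e-4 m/d
v_s = q/n_e = 3.266e-4/0.20 = 0.001633 m/d
Retardation R = 1 + ρ_b·K_d/n = 1 + 1.83×0.98/0.20 = 9.967
Contaminant velocity v_c = v/R = 0.001633/9.967 = 1.638e-4 m/d
t = L/v_c = 203/1.638e-4 = 1.239e6 d
   = 1.239e6/365 = 3390 yr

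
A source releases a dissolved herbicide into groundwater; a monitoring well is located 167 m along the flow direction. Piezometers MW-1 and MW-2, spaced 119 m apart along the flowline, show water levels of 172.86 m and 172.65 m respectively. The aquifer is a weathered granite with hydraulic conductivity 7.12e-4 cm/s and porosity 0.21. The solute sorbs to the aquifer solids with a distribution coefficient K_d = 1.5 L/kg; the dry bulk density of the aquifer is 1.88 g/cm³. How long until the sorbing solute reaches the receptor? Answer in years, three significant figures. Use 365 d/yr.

Hydraulic gradient i = (172.86 − 172.65) / 119 = 0.21 / 119 = 0.001765
K = 7.12e-4 cm/s × 864 = 0.6152 m/d
Darcy flux q = K·i = 0.6152 × 0.001765 = 0.001086 m/d
v = Ki/n = 0.6152·0.001765/0.21 = 0.005169 m/d
Retardation R = 1 + ρ_b·K_d/n = 1 + 1.88×1.5/0.21 = 14.43
Contaminant velocity v_c = v/R = 0.005169/14.43 = 3.583e-4 m/d
t = L/v_c = 167/3.583e-4 = 466100 d
   = 466100/365 = 1280 yr

1280 years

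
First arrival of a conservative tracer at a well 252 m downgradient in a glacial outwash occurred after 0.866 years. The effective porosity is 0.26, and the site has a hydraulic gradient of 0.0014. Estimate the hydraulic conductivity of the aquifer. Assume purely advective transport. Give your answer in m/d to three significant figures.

148 m/d

t = 0.866 years = 316.1 d
v = L / t = 252 / 316.1 = 0.7972 m/d
K = v · n / i = 0.7972 × 0.26 / 0.0014 = 148 m/d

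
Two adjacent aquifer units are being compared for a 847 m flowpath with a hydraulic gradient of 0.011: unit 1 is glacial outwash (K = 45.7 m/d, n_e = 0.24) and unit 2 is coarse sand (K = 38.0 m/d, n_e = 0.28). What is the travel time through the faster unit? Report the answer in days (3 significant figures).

404 days

Unit 1 (glacial outwash): v = 45.7×0.011/0.24 = 2.095 m/d, t = 847/2.095 = 404.4 d
Unit 2 (coarse sand): v = 38.0×0.011/0.28 = 1.493 m/d, t = 847/1.493 = 567.4 d
Faster unit: t = 404 d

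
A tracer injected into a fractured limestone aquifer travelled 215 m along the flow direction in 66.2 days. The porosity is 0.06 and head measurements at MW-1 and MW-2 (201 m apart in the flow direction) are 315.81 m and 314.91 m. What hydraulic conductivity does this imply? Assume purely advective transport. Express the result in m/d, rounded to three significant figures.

Hydraulic gradient i = (315.81 − 314.91) / 201 = 0.90 / 201 = 0.004478
v = L / t = 215 / 66.2 = 3.248 m/d
K = v · n / i = 3.248 × 0.06 / 0.004478 = 43.5 m/d

43.5 m/d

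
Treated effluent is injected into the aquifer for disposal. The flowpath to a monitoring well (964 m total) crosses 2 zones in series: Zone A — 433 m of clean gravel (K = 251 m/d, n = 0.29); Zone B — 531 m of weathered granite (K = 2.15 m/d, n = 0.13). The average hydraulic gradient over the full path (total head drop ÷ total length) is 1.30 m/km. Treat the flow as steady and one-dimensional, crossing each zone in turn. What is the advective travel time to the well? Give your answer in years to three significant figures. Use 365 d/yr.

For zones in series the flux q is common to all zones; the equivalent conductivity is the harmonic (thickness-weighted) mean, K_eq = L_total / Σ(L_j/K_j).
Σ(L/K) = 433/251 + 531/2.15 = 1.725 + 247.0 = 248.7 d
K_eq = L_total / Σ(L/K) = 964 / 248.7 = 3.876 m/d
q = K_eq · i = 3.876 × 0.0013 = 0.005039 m/d (same in every zone)
Zone A: v = q/n = 0.005039/0.29 = 0.01738 m/d → t_A = 433/0.01738 = 24920 d
Zone B: v = q/n = 0.005039/0.13 = 0.03876 m/d → t_B = 531/0.03876 = 13700 d
Total t = 24920 + 13700 = 38620 d
   = 38620 / 365 = 106 yr

106 years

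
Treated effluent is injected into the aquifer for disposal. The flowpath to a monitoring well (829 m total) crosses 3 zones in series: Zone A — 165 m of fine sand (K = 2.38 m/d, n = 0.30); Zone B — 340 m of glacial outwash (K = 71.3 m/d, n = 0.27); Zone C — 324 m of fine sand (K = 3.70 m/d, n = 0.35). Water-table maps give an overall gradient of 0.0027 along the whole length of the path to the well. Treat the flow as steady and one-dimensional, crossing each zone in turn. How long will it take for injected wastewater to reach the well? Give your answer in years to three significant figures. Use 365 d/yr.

50.4 years

Steady 1-D flow in series ⇒ the Darcy flux q is identical in every zone and the zone head losses add (resistances L/K in series).
Σ(L/K) = 165/2.38 + 340/71.3 + 324/3.70 = 69.33 + 4.769 + 87.57 = 161.7 d
K_eq = L_total / Σ(L/K) = 829 / 161.7 = 5.128 m/d
q = K_eq · i = 5.128 × 0.0027 = 0.01385 m/d (same in every zone)
Zone A: v = q/n = 0.01385/0.30 = 0.04615 m/d → t_A = 165/0.04615 = 3575 d
Zone B: v = q/n = 0.01385/0.27 = 0.05128 m/d → t_B = 340/0.05128 = 6630 d
Zone C: v = q/n = 0.01385/0.35 = 0.03956 m/d → t_C = 324/0.03956 = 8190 d
Total t = 3575 + 6630 + 8190 = 18400 d
   = 18400 / 365 = 50.4 yr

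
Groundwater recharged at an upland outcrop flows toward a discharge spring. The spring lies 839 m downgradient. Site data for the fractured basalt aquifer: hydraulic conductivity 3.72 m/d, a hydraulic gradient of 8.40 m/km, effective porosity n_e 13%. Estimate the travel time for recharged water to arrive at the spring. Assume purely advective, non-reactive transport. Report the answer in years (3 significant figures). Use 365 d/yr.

Darcy flux q = K·i = 3.72 × 0.0084 = 0.03125 m/d
v_s = q/n_e = 0.03125/0.13 = 0.2404 m/d
t = L / v = 839 / 0.2404 = 3490 d
   = 3490 / 365 = 9.56 yr

9.56 years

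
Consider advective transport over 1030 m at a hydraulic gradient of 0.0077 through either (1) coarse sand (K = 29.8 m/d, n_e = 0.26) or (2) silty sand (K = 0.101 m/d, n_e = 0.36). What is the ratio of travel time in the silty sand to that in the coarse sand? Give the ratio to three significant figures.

409

Unit 1 (coarse sand): v = 29.8×0.0077/0.26 = 0.8825 m/d, t = 1030/0.8825 = 1167 d
Unit 2 (silty sand): v = 0.101×0.0077/0.36 = 0.002160 m/d, t = 1030/0.002160 = 476800 d
t(silty sand) / t(coarse sand) = 476800/1167 = 409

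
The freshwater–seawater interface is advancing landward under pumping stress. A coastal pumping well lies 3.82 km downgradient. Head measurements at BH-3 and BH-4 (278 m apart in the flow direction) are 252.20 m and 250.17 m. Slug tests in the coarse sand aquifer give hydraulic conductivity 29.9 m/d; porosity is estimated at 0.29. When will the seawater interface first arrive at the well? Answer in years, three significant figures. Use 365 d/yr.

13.9 years

Hydraulic gradient i = (252.20 − 250.17) / 278 = 2.03 / 278 = 0.007302
Darcy flux q = K·i = 29.9 × 0.007302 = 0.2183 m/d
Seepage velocity v = q / n = 0.2183 / 0.29 = 0.7529 m/d
L = 3.82 km = 3820 m
t = L / v = 3820 / 0.7529 = 5074 d
   = 5074 / 365 = 13.9 yr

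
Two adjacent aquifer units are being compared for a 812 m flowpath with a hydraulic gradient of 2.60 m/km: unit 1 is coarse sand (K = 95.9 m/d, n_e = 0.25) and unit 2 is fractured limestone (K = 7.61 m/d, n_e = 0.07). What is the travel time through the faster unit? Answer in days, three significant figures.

Unit 1 (coarse sand): v = 95.9×0.0026/0.25 = 0.9974 m/d, t = 812/0.9974 = 814.1 d
Unit 2 (fractured limestone): v = 7.61×0.0026/0.07 = 0.2827 m/d, t = 812/0.2827 = 2873 d
Faster unit: t = 814 d

814 days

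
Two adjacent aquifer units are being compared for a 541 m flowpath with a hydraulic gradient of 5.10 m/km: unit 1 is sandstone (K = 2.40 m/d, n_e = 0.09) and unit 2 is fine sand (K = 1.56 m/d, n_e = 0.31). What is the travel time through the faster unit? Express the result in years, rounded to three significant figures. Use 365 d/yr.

10.9 years

Unit 1 (sandstone): v = 2.40×0.0051/0.09 = 0.1360 m/d, t = 541/0.1360 = 3978 d
Unit 2 (fine sand): v = 1.56×0.0051/0.31 = 0.02566 m/d, t = 541/0.02566 = 21080 d
Faster: 3978 d / 365 = 10.9 yr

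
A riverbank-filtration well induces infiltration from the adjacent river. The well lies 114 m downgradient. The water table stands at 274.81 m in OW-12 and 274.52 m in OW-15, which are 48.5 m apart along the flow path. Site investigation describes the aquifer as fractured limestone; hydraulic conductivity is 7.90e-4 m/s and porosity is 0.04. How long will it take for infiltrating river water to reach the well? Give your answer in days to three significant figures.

Hydraulic gradient i = (274.81 − 274.52) / 48.5 = 0.29 / 48.5 = 0.005979
K = 7.90e-4 m/s × 86400 s/d = 68.26 m/d
q = Ki = 68.26 × 0.005979 = 0.4081 m/d
v = Ki/n = 68.26·0.005979/0.04 = 10.20 m/d
t = L / v = 114 / 10.20 = 11.17 d

11.2 days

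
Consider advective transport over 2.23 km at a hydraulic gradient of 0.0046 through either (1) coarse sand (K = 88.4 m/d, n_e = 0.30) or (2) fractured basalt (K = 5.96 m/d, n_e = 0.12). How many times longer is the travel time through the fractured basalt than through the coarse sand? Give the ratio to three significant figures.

Unit 1 (coarse sand): v = 88.4×0.0046/0.30 = 1.355 m/d, t = 2230/1.355 = 1645 d
Unit 2 (fractured basalt): v = 5.96×0.0046/0.12 = 0.2285 m/d, t = 2230/0.2285 = 9761 d
t(fractured basalt) / t(coarse sand) = 9761/1645 = 5.93

5.93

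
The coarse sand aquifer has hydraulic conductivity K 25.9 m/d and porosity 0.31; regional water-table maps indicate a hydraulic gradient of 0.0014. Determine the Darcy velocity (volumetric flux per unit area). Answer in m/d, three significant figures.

0.0363 m/d

Darcy flux q = K·i = 25.9 × 0.0014 = 0.03626 m/d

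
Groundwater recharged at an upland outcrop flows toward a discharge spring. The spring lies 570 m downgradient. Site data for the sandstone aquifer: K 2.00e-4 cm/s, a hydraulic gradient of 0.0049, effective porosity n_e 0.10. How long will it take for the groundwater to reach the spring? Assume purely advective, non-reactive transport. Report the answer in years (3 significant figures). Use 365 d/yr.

184 years

K = 2.00e-4 cm/s × 864 = 0.1728 m/d
Specific discharge q = 0.1728 × 0.0049 = 8.467e-4 m/d
Average linear velocity = 8.467e-4 / 0.10 = 0.008467 m/d
t = L / v = 570 / 0.008467 = 67320 d
   = 67320 / 365 = 184 yr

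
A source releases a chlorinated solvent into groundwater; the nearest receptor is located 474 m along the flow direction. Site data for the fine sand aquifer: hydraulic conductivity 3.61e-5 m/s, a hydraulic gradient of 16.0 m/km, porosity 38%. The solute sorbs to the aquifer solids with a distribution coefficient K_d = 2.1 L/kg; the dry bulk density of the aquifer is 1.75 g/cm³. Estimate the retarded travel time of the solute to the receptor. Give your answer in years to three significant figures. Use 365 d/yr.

106 years

K = 3.61e-5 m/s × 86400 s/d = 3.119 m/d
Specific discharge q = 3.119 × 0.016 = 0.04990 m/d
Average linear velocity = 0.04990 / 0.38 = 0.1313 m/d
Retardation R = 1 + ρ_b·K_d/n = 1 + 1.75×2.1/0.38 = 10.67
Contaminant velocity v_c = v/R = 0.1313/10.67 = 0.01231 m/d
t = L/v_c = 474/0.01231 = 38510 d
   = 38510/365 = 106 yr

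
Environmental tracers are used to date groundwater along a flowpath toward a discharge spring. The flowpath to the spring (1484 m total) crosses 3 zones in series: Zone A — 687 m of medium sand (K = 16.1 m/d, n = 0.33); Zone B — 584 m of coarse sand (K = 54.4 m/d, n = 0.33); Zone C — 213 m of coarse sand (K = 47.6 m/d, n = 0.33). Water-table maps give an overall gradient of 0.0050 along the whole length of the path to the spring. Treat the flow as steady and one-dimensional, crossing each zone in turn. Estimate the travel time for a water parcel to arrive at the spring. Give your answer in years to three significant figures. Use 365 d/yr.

10.5 years

Steady 1-D flow in series ⇒ the Darcy flux q is identical in every zone and the zone head losses add (resistances L/K in series).
Σ(L/K) = 687/16.1 + 584/54.4 + 213/47.6 = 42.67 + 10.74 + 4.475 = 57.88 d
K_eq = L_total / Σ(L/K) = 1484 / 57.88 = 25.64 m/d
q = K_eq · i = 25.64 × 0.0050 = 0.1282 m/d (same in every zone)
Zone A: v = q/n = 0.1282/0.33 = 0.3885 m/d → t_A = 687/0.3885 = 1768 d
Zone B: v = q/n = 0.1282/0.33 = 0.3885 m/d → t_B = 584/0.3885 = 1503 d
Zone C: v = q/n = 0.1282/0.33 = 0.3885 m/d → t_C = 213/0.3885 = 548.3 d
Total t = 1768 + 1503 + 548.3 = 3820 d
   = 3820 / 365 = 10.5 yr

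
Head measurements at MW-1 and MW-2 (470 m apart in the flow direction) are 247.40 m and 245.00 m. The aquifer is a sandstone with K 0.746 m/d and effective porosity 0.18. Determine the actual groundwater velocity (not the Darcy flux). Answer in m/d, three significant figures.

Hydraulic gradient i = (247.40 − 245.00) / 470 = 2.40 / 470 = 0.005106
Specific discharge q = 0.746 × 0.005106 = 0.003809 m/d
Average linear velocity = 0.003809 / 0.18 = 0.02116 m/d

0.0212 m/d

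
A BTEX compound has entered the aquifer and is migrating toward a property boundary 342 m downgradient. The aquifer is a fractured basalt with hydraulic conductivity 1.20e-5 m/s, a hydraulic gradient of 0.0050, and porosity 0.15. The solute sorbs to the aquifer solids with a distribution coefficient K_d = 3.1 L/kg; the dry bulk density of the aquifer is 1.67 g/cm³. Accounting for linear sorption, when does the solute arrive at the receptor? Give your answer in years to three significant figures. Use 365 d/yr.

963 years

K = 1.20e-5 m/s × 86400 s/d = 1.037 m/d
q = Ki = 1.037 × 0.0050 = 0.005184 m/d
Seepage velocity v = q / n = 0.005184 / 0.15 = 0.03456 m/d
Retardation R = 1 + ρ_b·K_d/n = 1 + 1.67×3.1/0.15 = 35.51
Contaminant velocity v_c = v/R = 0.03456/35.51 = 9.732e-4 m/d
t = L/v_c = 342/9.732e-4 = 351400 d
   = 351400/365 = 963 yr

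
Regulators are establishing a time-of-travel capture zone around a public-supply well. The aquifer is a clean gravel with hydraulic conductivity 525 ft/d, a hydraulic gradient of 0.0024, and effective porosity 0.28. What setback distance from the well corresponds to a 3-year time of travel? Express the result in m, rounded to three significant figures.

K = 525 ft/d × 0.3048 = 160.0 m/d
Specific discharge q = 160.0 × 0.0024 = 0.3840 m/d
v_s = q/n_e = 0.3840/0.28 = 1.372 m/d
T = 3 yr × 365 = 1095 d
L = v × T = 1.372 × 1095 = 1502 m

1500 m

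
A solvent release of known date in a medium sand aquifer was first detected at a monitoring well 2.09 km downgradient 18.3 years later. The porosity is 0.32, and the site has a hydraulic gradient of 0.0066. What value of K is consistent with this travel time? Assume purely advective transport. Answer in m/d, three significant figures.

15.2 m/d

t = 18.3 years = 6680 d
L = 2.09 km = 2090 m
v = L / t = 2090 / 6680 = 0.3129 m/d
K = v · n / i = 0.3129 × 0.32 / 0.0066 = 15.2 m/d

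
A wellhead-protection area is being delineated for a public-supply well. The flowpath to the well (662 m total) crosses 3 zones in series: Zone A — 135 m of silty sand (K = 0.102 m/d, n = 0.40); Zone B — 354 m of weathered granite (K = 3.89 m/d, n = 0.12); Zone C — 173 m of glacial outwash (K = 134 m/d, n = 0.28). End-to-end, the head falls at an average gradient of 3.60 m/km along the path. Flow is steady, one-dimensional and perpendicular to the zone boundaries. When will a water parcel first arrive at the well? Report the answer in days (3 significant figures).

Continuity: the same q passes through each zone, so ΔH = q·Σ(L_j/K_j) — the zones act as resistances in series.
Σ(L/K) = 135/0.102 + 354/3.89 + 173/134 = 1324 + 91.00 + 1.291 = 1416 d
K_eq = L_total / Σ(L/K) = 662 / 1416 = 0.4676 m/d
q = K_eq · i = 0.4676 × 0.0036 = 0.001683 m/d (same in every zone)
Zone A: v = q/n = 0.001683/0.40 = 0.004208 m/d → t_A = 135/0.004208 = 32080 d
Zone B: v = q/n = 0.001683/0.12 = 0.01403 m/d → t_B = 354/0.01403 = 25240 d
Zone C: v = q/n = 0.001683/0.28 = 0.006012 m/d → t_C = 173/0.006012 = 28780 d
Total t = 32080 + 25240 + 28780 = 86090 d

86100 days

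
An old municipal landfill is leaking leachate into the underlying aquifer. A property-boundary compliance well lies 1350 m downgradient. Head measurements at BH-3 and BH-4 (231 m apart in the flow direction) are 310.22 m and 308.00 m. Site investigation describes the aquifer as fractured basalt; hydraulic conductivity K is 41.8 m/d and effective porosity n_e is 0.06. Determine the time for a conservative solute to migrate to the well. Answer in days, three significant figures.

Hydraulic gradient i = (310.22 − 308.00) / 231 = 2.22 / 231 = 0.009610
Specific discharge q = 41.8 × 0.009610 = 0.4017 m/d
v_s = q/n_e = 0.4017/0.06 = 6.695 m/d
t = L / v = 1350 / 6.695 = 201.6 d

202 days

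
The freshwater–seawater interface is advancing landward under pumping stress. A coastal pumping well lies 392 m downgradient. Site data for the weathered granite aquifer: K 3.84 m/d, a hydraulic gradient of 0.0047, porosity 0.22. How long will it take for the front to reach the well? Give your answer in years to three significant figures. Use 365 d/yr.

13.1 years

Specific discharge q = 3.84 × 0.0047 = 0.01805 m/d
Seepage velocity v = q / n = 0.01805 / 0.22 = 0.08204 m/d
t = L / v = 392 / 0.08204 = 4778 d
   = 4778 / 365 = 13.1 yr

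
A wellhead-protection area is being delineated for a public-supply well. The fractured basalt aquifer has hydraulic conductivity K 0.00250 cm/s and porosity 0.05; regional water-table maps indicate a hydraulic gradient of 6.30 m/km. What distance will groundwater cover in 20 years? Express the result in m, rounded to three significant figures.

K = 0.00250 cm/s × 864 = 2.160 m/d
Specific discharge q = 2.160 × 0.0063 = 0.01361 m/d
Seepage velocity v = q / n = 0.01361 / 0.05 = 0.2722 m/d
T = 20 yr × 365 = 7300 d
L = v × T = 0.2722 × 7300 = 1987 m

1990 m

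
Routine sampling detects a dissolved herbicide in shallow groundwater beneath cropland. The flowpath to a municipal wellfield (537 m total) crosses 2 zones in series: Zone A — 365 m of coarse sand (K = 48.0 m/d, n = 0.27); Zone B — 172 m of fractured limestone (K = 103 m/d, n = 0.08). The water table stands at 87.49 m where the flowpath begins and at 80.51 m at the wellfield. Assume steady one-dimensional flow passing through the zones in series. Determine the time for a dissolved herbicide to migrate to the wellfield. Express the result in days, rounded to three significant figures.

149 days

Total head drop ΔH = 87.49 − 80.51 = 6.98 m
Continuity: the same q passes through each zone, so ΔH = q·Σ(L_j/K_j) — the zones act as resistances in series.
Σ(L/K) = 365/48.0 + 172/103 = 7.604 + 1.670 = 9.274 d
q = ΔH / Σ(L/K) = 6.98 / 9.274 = 0.7526 m/d (same in every zone)
Zone A: v = q/n = 0.7526/0.27 = 2.788 m/d → t_A = 365/2.788 = 130.9 d
Zone B: v = q/n = 0.7526/0.08 = 9.408 m/d → t_B = 172/9.408 = 18.28 d
Total t = 130.9 + 18.28 = 149.2 d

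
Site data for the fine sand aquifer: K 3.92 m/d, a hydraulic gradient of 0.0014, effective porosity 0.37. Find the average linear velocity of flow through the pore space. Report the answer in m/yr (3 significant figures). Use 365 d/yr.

Darcy flux q = K·i = 3.92 × 0.0014 = 0.005488 m/d
v = Ki/n = 3.92·0.0014/0.37 = 0.01483 m/d
   = 0.01483 × 365 = 5.41 m/yr

5.41 m/yr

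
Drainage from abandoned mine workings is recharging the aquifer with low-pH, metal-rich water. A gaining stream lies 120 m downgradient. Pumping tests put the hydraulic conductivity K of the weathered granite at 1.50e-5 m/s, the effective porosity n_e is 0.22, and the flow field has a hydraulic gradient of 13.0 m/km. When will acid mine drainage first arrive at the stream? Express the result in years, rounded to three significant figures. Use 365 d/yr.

4.29 years

K = 1.50e-5 m/s × 86400 s/d = 1.296 m/d
q = Ki = 1.296 × 0.013 = 0.01685 m/d
Seepage velocity v = q / n = 0.01685 / 0.22 = 0.07658 m/d
t = L / v = 120 / 0.07658 = 1567 d
   = 1567 / 365 = 4.29 yr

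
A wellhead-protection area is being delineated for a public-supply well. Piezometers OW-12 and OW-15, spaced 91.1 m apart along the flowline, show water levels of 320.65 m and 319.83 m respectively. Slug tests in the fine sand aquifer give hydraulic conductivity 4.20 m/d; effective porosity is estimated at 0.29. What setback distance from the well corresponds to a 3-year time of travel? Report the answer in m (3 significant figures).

Hydraulic gradient i = (320.65 − 319.83) / 91.1 = 0.82 / 91.1 = 0.009001
q = Ki = 4.20 × 0.009001 = 0.03780 m/d
Average linear velocity = 0.03780 / 0.29 = 0.1304 m/d
T = 3 yr × 365 = 1095 d
L = v × T = 0.1304 × 1095 = 142.7 m

143 m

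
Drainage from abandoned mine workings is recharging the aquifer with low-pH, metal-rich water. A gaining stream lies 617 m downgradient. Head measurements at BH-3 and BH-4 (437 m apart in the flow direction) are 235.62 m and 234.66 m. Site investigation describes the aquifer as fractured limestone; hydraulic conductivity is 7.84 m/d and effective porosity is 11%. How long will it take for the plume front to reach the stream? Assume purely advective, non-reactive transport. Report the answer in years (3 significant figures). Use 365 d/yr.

10.8 years

Hydraulic gradient i = (235.62 − 234.66) / 437 = 0.96 / 437 = 0.002197
Specific discharge q = 7.84 × 0.002197 = 0.01722 m/d
Average linear velocity = 0.01722 / 0.11 = 0.1566 m/d
t = L / v = 617 / 0.1566 = 3941 d
   = 3941 / 365 = 10.8 yr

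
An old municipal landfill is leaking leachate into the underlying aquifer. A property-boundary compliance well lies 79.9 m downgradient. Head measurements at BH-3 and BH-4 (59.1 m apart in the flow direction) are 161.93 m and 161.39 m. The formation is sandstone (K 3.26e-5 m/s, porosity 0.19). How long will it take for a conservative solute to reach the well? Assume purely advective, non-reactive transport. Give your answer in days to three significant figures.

590 days

Hydraulic gradient i = (161.93 − 161.39) / 59.1 = 0.54 / 59.1 = 0.009137
K = 3.26e-5 m/s × 86400 s/d = 2.817 m/d
Darcy flux q = K·i = 2.817 × 0.009137 = 0.02574 m/d
v_s = q/n_e = 0.02574/0.19 = 0.1355 m/d
t = L / v = 79.9 / 0.1355 = 589.9 d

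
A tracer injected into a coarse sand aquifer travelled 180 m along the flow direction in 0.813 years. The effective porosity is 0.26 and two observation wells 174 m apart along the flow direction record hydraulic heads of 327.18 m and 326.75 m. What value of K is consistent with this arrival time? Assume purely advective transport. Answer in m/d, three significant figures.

Hydraulic gradient i = (327.18 − 326.75) / 174 = 0.43 / 174 = 0.002471
t = 0.813 years = 296.7 d
v = L / t = 180 / 296.7 = 0.6066 m/d
K = v · n / i = 0.6066 × 0.26 / 0.002471 = 63.8 m/d

63.8 m/d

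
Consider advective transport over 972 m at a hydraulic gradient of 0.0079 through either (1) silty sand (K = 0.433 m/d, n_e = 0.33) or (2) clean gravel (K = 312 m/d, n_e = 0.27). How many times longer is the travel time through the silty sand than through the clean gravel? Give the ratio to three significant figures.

Unit 1 (silty sand): v = 0.433×0.0079/0.33 = 0.01037 m/d, t = 972/0.01037 = 93770 d
Unit 2 (clean gravel): v = 312×0.0079/0.27 = 9.129 m/d, t = 972/9.129 = 106.5 d
t(silty sand) / t(clean gravel) = 93770/106.5 = 881

881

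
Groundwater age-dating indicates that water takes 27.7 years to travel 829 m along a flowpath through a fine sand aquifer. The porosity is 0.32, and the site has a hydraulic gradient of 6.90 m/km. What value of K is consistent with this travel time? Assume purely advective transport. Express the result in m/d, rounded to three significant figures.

3.80 m/d

t = 27.7 years = 10110 d
v = L / t = 829 / 10110 = 0.08199 m/d
K = v · n / i = 0.08199 × 0.32 / 0.0069 = 3.80 m/d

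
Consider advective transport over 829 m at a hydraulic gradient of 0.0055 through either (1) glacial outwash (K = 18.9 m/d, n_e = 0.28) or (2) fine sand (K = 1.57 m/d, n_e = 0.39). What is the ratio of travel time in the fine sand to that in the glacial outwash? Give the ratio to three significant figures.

Unit 1 (glacial outwash): v = 18.9×0.0055/0.28 = 0.3712 m/d, t = 829/0.3712 = 2233 d
Unit 2 (fine sand): v = 1.57×0.0055/0.39 = 0.02214 m/d, t = 829/0.02214 = 37440 d
t(fine sand) / t(glacial outwash) = 37440/2233 = 16.8

16.8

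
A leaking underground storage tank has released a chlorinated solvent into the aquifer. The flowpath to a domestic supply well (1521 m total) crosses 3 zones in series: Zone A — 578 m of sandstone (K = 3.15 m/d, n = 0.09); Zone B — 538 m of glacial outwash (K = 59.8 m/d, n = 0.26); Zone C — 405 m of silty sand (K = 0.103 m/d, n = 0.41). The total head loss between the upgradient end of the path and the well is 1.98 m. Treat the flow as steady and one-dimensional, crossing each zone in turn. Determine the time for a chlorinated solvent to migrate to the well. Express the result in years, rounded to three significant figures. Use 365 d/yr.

2040 years

Steady 1-D flow in series ⇒ the Darcy flux q is identical in every zone and the zone head losses add (resistances L/K in series).
Σ(L/K) = 578/3.15 + 538/59.8 + 405/0.103 = 183.5 + 8.997 + 3932 = 4125 d
q = ΔH / Σ(L/K) = 1.98 / 4125 = 4.801e-4 m/d (same in every zone)
Zone A: v = q/n = 4.801e-4/0.09 = 0.005334 m/d → t_A = 578/0.005334 = 108400 d
Zone B: v = q/n = 4.801e-4/0.26 = 0.001846 m/d → t_B = 538/0.001846 = 291400 d
Zone C: v = q/n = 4.801e-4/0.41 = 0.001171 m/d → t_C = 405/0.001171 = 345900 d
Total t = 108400 + 291400 + 345900 = 745600 d
   = 745600 / 365 = 2040 yr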